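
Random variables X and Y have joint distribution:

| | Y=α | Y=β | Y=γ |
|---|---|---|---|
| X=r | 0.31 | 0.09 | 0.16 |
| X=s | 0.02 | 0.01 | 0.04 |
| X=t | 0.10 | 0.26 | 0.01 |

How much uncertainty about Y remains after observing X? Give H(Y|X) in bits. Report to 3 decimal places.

1.261 bits

Chain rule: H(Y|X) = H(X,Y) − H(X).
Marginals: p(X) = (0.5600, 0.0700, 0.3700), p(Y) = (0.4300, 0.3600, 0.2100).
H(X,Y) = 2.5285 bits; H(X) = 1.2677 bits.
H(Y|X) = 2.5285 − 1.2677 = 1.261 bits.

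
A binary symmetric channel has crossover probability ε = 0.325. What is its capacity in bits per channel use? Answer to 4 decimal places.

0.0903 bits

Binary symmetric channel: C = 1 − h₂(ε) where h₂ is the binary entropy function.
h₂(0.325) = −0.325·log₂0.325 − 0.675·log₂0.675 = 0.9097.
C = 1 − 0.9097 = 0.0903 bits per channel use.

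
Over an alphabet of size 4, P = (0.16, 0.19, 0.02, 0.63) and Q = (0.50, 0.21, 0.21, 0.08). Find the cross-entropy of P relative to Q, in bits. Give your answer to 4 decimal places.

2.9285 bits

H(P,Q) = −Σ p·log₂ q.
  −0.16·log₂(0.50) = 0.16000
  −0.19·log₂(0.21) = 0.42779
  −0.02·log₂(0.21) = 0.04503
  −0.63·log₂(0.08) = 2.29563
H(P,Q) = 2.9285 bits.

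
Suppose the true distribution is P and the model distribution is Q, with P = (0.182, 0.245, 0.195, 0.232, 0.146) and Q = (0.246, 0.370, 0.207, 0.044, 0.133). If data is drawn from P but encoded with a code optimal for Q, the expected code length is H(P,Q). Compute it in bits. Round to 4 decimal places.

H(P,Q) = −Σ p·log₂ q.
  −0.182·log₂(0.246) = 0.36824
  −0.245·log₂(0.370) = 0.35143
  −0.195·log₂(0.207) = 0.44310
  −0.232·log₂(0.044) = 1.04547
  −0.146·log₂(0.133) = 0.42493
H(P,Q) = 2.6332 bits.

2.6332 bits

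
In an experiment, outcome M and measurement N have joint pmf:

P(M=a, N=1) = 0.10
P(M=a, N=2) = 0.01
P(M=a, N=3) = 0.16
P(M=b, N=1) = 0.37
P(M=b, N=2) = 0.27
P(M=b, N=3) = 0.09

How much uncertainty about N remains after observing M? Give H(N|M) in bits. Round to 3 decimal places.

Marginals: p(M) = (0.2700, 0.7300), p(N) = (0.4700, 0.2800, 0.2500).
H(N|M) = Σ p(M) · H(N|M=·).
  M=a: p=0.2700, H(N|M=a) = 1.1542
  M=b: p=0.7300, H(N|M=b) = 1.3999
Weighted sum = 1.334 bits.

1.334 bits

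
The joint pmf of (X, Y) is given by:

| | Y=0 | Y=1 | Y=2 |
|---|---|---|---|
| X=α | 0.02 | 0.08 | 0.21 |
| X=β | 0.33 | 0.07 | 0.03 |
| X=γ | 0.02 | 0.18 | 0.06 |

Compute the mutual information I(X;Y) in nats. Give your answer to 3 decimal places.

Marginals: p(X) = (0.3100, 0.4300, 0.2600), p(Y) = (0.3700, 0.3300, 0.3000).
I(X;Y) = H(X) + H(Y) − H(X,Y).
H(X) = 1.0762, H(Y) = 1.0949, H(X,Y) = 1.8209.
I(X;Y) = 1.0762 + 1.0949 − 1.8209 = 0.350 nats.

0.350 nats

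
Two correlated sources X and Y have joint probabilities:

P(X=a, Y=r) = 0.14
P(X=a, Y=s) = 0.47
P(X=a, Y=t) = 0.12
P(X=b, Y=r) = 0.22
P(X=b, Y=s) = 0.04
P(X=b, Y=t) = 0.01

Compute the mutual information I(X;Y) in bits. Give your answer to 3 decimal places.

Marginals: p(X) = (0.7300, 0.2700), p(Y) = (0.3600, 0.5100, 0.1300).
I(X;Y) = Σ p(x,y)·log₂[p(x,y)/(p(x)p(y))].
  (a,r): 0.14·log₂(0.5327) = -0.1272
  (a,s): 0.47·log₂(1.2624) = 0.1580
  (a,t): 0.12·log₂(1.2645) = 0.0406
  (b,r): 0.22·log₂(2.2634) = 0.2593
  (b,s): 0.04·log₂(0.2905) = -0.0713
  (b,t): 0.01·log₂(0.2849) = -0.0181
Sum = 0.241 bits.

0.241 bits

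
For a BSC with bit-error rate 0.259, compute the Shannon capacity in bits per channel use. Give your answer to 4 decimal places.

0.1748 bits

Binary symmetric channel: C = 1 − h₂(ε) where h₂ is the binary entropy function.
h₂(0.259) = −0.259·log₂0.259 − 0.741·log₂0.741 = 0.8252.
C = 1 − 0.8252 = 0.1748 bits per channel use.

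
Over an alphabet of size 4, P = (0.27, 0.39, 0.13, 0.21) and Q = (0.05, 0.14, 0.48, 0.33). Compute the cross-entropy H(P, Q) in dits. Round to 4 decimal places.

H(P,Q) = −Σ p·log₁₀ q.
  −0.27·log₁₀(0.05) = 0.35128
  −0.39·log₁₀(0.14) = 0.33301
  −0.13·log₁₀(0.48) = 0.04144
  −0.21·log₁₀(0.33) = 0.10111
H(P,Q) = 0.8268 dits.

0.8268 dits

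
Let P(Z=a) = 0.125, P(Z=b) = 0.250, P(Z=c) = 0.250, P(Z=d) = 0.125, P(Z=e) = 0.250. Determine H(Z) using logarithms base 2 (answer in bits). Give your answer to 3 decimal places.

H(Z) = −Σ p·log₂ p.
  −(0.125)·log₂(0.125) = 0.3750
  −(0.250)·log₂(0.250) = 0.5000
  −(0.250)·log₂(0.250) = 0.5000
  −(0.125)·log₂(0.125) = 0.3750
  −(0.250)·log₂(0.250) = 0.5000
Sum: 0.3750 + 0.5000 + 0.5000 + 0.3750 + 0.5000 = 2.250 bits.

2.250 bits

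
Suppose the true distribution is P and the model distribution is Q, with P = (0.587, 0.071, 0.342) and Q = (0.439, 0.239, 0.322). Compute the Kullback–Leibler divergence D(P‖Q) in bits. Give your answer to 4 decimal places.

0.1514 bits

D(P‖Q) = Σ p·log₂(p/q).
  0.587·log₂(0.587/0.439) = 0.24603
  0.071·log₂(0.071/0.239) = -0.12433
  0.342·log₂(0.342/0.322) = 0.02973
D(P‖Q) = 0.1514 bits.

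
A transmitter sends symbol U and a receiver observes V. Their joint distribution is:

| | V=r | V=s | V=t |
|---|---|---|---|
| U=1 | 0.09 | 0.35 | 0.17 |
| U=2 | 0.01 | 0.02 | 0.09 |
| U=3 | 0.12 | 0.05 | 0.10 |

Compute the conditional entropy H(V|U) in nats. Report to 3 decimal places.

0.951 nats

Marginals: p(U) = (0.6100, 0.1200, 0.2700), p(V) = (0.2200, 0.4200, 0.3600).
H(V|U) = Σ p(U) · H(V|U=·).
  U=1: p=0.6100, H(V|U=1) = 0.9572
  U=2: p=0.1200, H(V|U=2) = 0.7215
  U=3: p=0.2700, H(V|U=3) = 1.0406
Weighted sum = 0.951 nats.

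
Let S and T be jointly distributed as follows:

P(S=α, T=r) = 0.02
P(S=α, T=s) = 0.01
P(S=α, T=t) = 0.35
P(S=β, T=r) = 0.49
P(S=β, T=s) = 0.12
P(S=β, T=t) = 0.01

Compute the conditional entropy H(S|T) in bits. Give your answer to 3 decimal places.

Marginals: p(S) = (0.3800, 0.6200), p(T) = (0.5100, 0.1300, 0.3600).
H(S|T) = Σ p(T) · H(S|T=·).
  T=r: p=0.5100, H(S|T=r) = 0.2387
  T=s: p=0.1300, H(S|T=s) = 0.3912
  T=t: p=0.3600, H(S|T=t) = 0.1831
Weighted sum = 0.239 bits.

0.239 bits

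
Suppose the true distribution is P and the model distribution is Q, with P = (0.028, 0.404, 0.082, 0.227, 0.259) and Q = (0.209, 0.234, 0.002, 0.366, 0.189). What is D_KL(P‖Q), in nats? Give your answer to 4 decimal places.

D(P‖Q) = Σ p·ln(p/q).
  0.028·ln(0.028/0.209) = -0.05628
  0.404·ln(0.404/0.234) = 0.22062
  0.082·ln(0.082/0.002) = 0.30451
  0.227·ln(0.227/0.366) = -0.10843
  0.259·ln(0.259/0.189) = 0.08161
D(P‖Q) = 0.4420 nats.

0.4420 nats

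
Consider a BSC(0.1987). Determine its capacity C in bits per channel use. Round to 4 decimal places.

0.2807 bits

Binary symmetric channel: C = 1 − h₂(ε) where h₂ is the binary entropy function.
h₂(0.1987) = −0.1987·log₂0.1987 − 0.8013·log₂0.8013 = 0.7193.
C = 1 − 0.7193 = 0.2807 bits per channel use.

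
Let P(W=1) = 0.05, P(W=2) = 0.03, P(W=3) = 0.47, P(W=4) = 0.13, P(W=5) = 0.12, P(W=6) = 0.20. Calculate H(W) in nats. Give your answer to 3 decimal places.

H(W) = −Σ p·ln p.
  −(0.05)·ln(0.05) = 0.1498
  −(0.03)·ln(0.03) = 0.1052
  −(0.47)·ln(0.47) = 0.3549
  −(0.13)·ln(0.13) = 0.2652
  −(0.12)·ln(0.12) = 0.2544
  −(0.20)·ln(0.20) = 0.3219
Sum: 0.1498 + 0.1052 + 0.3549 + 0.2652 + 0.2544 + 0.3219 = 1.451 nats.

1.451 nats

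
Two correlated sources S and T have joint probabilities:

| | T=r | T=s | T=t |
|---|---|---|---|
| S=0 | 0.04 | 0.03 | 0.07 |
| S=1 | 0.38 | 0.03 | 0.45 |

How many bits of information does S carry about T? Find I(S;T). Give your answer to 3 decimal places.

Marginals: p(S) = (0.1400, 0.8600), p(T) = (0.4200, 0.0600, 0.5200).
I(S;T) = H(S) + H(T) − H(S,T).
H(S) = 0.5842, H(T) = 1.2598, H(S,T) = 1.8067.
I(S;T) = 0.5842 + 1.2598 − 1.8067 = 0.037 bits.

0.037 bits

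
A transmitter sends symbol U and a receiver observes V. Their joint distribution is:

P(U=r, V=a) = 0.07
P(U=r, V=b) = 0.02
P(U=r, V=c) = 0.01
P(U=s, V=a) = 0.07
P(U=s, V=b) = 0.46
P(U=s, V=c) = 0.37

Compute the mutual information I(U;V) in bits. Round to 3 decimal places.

0.142 bits

Marginals: p(U) = (0.1000, 0.9000), p(V) = (0.1400, 0.4800, 0.3800).
I(U;V) = Σ p(x,y)·log₂[p(x,y)/(p(x)p(y))].
  (r,a): 0.07·log₂(5.0000) = 0.1625
  (r,b): 0.02·log₂(0.4167) = -0.0253
  (r,c): 0.01·log₂(0.2632) = -0.0193
  (s,a): 0.07·log₂(0.5556) = -0.0594
  (s,b): 0.46·log₂(1.0648) = 0.0417
  (s,c): 0.37·log₂(1.0819) = 0.0420
Sum = 0.142 bits.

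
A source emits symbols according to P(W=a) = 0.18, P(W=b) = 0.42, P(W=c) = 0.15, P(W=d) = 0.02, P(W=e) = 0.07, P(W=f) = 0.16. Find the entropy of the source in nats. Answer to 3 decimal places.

H(W) = −Σ p·ln p.
  −(0.18)·ln(0.18) = 0.3087
  −(0.42)·ln(0.42) = 0.3644
  −(0.15)·ln(0.15) = 0.2846
  −(0.02)·ln(0.02) = 0.0782
  −(0.07)·ln(0.07) = 0.1861
  −(0.16)·ln(0.16) = 0.2932
Sum: 0.3087 + 0.3644 + 0.2846 + 0.0782 + 0.1861 + 0.2932 = 1.515 nats.

1.515 nats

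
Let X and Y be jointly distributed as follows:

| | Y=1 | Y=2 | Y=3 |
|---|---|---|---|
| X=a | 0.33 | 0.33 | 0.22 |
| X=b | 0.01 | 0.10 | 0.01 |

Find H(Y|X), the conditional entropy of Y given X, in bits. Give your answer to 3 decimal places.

Marginals: p(X) = (0.8800, 0.1200), p(Y) = (0.3400, 0.4300, 0.2300).
H(Y|X) = Σ p(X) · H(Y|X=·).
  X=a: p=0.8800, H(Y|X=a) = 1.5613
  X=b: p=0.1200, H(Y|X=b) = 0.8167
Weighted sum = 1.472 bits.

1.472 bits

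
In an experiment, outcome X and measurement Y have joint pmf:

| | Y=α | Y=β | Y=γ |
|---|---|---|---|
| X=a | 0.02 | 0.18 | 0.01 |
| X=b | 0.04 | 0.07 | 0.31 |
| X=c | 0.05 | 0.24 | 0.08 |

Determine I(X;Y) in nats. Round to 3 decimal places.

0.214 nats

Marginals: p(X) = (0.2100, 0.4200, 0.3700), p(Y) = (0.1100, 0.4900, 0.4000).
I(X;Y) = H(X) + H(Y) − H(X,Y).
H(X) = 1.0600, H(Y) = 0.9589, H(X,Y) = 1.8053.
I(X;Y) = 1.0600 + 0.9589 − 1.8053 = 0.214 nats.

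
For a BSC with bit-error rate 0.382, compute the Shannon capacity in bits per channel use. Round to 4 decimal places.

Binary symmetric channel: C = 1 − h₂(ε) where h₂ is the binary entropy function.
h₂(0.382) = −0.382·log₂0.382 − 0.618·log₂0.618 = 0.9594.
C = 1 − 0.9594 = 0.0406 bits per channel use.

0.0406 bits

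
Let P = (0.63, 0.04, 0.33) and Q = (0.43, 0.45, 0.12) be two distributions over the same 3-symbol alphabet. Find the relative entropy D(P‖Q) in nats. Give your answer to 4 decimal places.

D(P‖Q) = Σ p·ln(p/q).
  0.63·ln(0.63/0.43) = 0.24062
  0.04·ln(0.04/0.45) = -0.09681
  0.33·ln(0.33/0.12) = 0.33383
D(P‖Q) = 0.4776 nats.

0.4776 nats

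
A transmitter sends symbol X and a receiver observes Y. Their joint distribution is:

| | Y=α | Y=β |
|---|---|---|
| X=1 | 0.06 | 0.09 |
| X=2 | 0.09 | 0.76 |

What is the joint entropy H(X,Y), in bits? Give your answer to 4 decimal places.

H(X,Y) = −Σ p(x,y)·log₂ p(x,y) over all 4 cells.
  cell (1,α): −0.06·log₂0.06 = 0.24353
  cell (1,β): −0.09·log₂0.09 = 0.31265
  cell (2,α): −0.09·log₂0.09 = 0.31265
  cell (2,β): −0.76·log₂0.76 = 0.30091
Sum = 1.1697 bits.

1.1697 bits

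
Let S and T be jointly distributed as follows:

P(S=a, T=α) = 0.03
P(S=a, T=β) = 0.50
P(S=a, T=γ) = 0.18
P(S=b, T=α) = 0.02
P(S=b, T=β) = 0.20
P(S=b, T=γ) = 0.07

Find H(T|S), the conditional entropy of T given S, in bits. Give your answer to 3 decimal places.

Marginals: p(S) = (0.7100, 0.2900), p(T) = (0.0500, 0.7000, 0.2500).
H(T|S) = Σ p(S) · H(T|S=·).
  S=a: p=0.7100, H(T|S=a) = 1.0511
  S=b: p=0.2900, H(T|S=b) = 1.1307
Weighted sum = 1.074 bits.

1.074 bits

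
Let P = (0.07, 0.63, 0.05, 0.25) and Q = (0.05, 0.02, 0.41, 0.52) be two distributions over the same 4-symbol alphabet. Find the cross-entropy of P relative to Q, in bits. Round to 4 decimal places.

H(P,Q) = −Σ p·log₂ q.
  −0.07·log₂(0.05) = 0.30253
  −0.63·log₂(0.02) = 3.55563
  −0.05·log₂(0.41) = 0.06432
  −0.25·log₂(0.52) = 0.23585
H(P,Q) = 4.1583 bits.

4.1583 bits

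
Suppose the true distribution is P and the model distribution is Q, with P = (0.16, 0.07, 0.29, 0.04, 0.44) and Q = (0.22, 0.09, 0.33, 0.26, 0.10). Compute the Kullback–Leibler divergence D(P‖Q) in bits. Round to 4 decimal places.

0.6795 bits

D(P‖Q) = Σ p·log₂(p/q).
  0.16·log₂(0.16/0.22) = -0.07351
  0.07·log₂(0.07/0.09) = -0.02538
  0.29·log₂(0.29/0.33) = -0.05406
  0.04·log₂(0.04/0.26) = -0.10802
  0.44·log₂(0.44/0.10) = 0.94050
D(P‖Q) = 0.6795 bits.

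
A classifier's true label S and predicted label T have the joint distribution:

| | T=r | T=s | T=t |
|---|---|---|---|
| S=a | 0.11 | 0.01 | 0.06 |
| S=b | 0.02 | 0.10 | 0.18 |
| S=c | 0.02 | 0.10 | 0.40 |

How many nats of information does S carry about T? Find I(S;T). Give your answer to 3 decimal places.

0.158 nats

Marginals: p(S) = (0.1800, 0.3000, 0.5200), p(T) = (0.1500, 0.2100, 0.6400).
I(S;T) = Σ p(x,y)·ln[p(x,y)/(p(x)p(y))].
  (a,r): 0.11·ln(4.0741) = 0.1545
  (a,s): 0.01·ln(0.2646) = -0.0133
  (a,t): 0.06·ln(0.5208) = -0.0391
  (b,r): 0.02·ln(0.4444) = -0.0162
  (b,s): 0.10·ln(1.5873) = 0.0462
  (b,t): 0.18·ln(0.9375) = -0.0116
  (c,r): 0.02·ln(0.2564) = -0.0272
  (c,s): 0.10·ln(0.9158) = -0.0088
  (c,t): 0.40·ln(1.2019) = 0.0736
Sum = 0.158 nats.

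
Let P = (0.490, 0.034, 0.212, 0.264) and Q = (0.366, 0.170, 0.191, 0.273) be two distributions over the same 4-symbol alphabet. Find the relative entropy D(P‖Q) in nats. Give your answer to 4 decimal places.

0.1015 nats

D(P‖Q) = Σ p·ln(p/q).
  0.490·ln(0.490/0.366) = 0.14297
  0.034·ln(0.034/0.170) = -0.05472
  0.212·ln(0.212/0.191) = 0.02211
  0.264·ln(0.264/0.273) = -0.00885
D(P‖Q) = 0.1015 nats.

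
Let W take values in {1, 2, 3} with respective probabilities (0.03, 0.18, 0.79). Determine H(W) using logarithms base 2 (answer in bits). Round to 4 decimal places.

H(W) = −Σ p·log₂ p.
  −(0.03)·log₂(0.03) = 0.15177
  −(0.18)·log₂(0.18) = 0.44531
  −(0.79)·log₂(0.79) = 0.26866
Sum: 0.15177 + 0.44531 + 0.26866 = 0.8657 bits.

0.8657 bits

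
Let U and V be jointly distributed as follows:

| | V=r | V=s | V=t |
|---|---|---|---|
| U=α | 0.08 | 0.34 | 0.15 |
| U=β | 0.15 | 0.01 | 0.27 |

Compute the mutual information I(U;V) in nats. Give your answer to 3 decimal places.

Marginals: p(U) = (0.5700, 0.4300), p(V) = (0.2300, 0.3500, 0.4200).
I(U;V) = H(U) + H(V) − H(U,V).
H(U) = 0.6833, H(V) = 1.0698, H(U,V) = 1.5376.
I(U;V) = 0.6833 + 1.0698 − 1.5376 = 0.216 nats.

0.216 nats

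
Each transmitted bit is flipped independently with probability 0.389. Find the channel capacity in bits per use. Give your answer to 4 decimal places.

0.0358 bits

Binary symmetric channel: C = 1 − h₂(ε) where h₂ is the binary entropy function.
h₂(0.389) = −0.389·log₂0.389 − 0.611·log₂0.611 = 0.9642.
C = 1 − 0.9642 = 0.0358 bits per channel use.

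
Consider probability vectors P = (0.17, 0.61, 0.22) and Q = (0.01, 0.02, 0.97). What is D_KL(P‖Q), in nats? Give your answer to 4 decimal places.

2.2401 nats

D(P‖Q) = Σ p·ln(p/q).
  0.17·ln(0.17/0.01) = 0.48165
  0.61·ln(0.61/0.02) = 2.08481
  0.22·ln(0.22/0.97) = -0.32641
D(P‖Q) = 2.2401 nats.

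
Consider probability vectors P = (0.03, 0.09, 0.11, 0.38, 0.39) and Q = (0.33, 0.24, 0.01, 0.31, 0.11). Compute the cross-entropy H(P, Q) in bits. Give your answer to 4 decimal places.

2.8481 bits

H(P,Q) = −Σ p·log₂ q.
  −0.03·log₂(0.33) = 0.04798
  −0.09·log₂(0.24) = 0.18530
  −0.11·log₂(0.01) = 0.73082
  −0.38·log₂(0.31) = 0.64207
  −0.39·log₂(0.11) = 1.24193
H(P,Q) = 2.8481 bits.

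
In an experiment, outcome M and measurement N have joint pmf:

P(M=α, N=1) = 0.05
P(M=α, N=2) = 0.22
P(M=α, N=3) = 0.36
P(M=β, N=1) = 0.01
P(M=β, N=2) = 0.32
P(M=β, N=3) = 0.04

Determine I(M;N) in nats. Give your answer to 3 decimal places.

0.137 nats

Marginals: p(M) = (0.6300, 0.3700), p(N) = (0.0600, 0.5400, 0.4000).
I(M;N) = Σ p(x,y)·ln[p(x,y)/(p(x)p(y))].
  (α,1): 0.05·ln(1.3228) = 0.0140
  (α,2): 0.22·ln(0.6467) = -0.0959
  (α,3): 0.36·ln(1.4286) = 0.1284
  (β,1): 0.01·ln(0.4505) = -0.0080
  (β,2): 0.32·ln(1.6016) = 0.1507
  (β,3): 0.04·ln(0.2703) = -0.0523
Sum = 0.137 nats.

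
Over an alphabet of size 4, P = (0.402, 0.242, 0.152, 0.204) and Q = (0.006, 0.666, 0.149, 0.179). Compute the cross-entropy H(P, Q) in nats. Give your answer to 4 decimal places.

H(P,Q) = −Σ p·ln q.
  −0.402·ln(0.006) = 2.05663
  −0.242·ln(0.666) = 0.09836
  −0.152·ln(0.149) = 0.28938
  −0.204·ln(0.179) = 0.35096
H(P,Q) = 2.7953 nats.

2.7953 nats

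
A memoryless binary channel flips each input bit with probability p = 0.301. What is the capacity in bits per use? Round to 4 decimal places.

0.1175 bits

Binary symmetric channel: C = 1 − h₂(ε) where h₂ is the binary entropy function.
h₂(0.301) = −0.301·log₂0.301 − 0.699·log₂0.699 = 0.8825.
C = 1 − 0.8825 = 0.1175 bits per channel use.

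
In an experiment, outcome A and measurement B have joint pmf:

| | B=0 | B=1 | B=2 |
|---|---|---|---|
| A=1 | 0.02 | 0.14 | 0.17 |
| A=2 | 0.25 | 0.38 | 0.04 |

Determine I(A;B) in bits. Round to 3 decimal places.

0.228 bits

Marginals: p(A) = (0.3300, 0.6700), p(B) = (0.2700, 0.5200, 0.2100).
I(A;B) = H(A) + H(B) − H(A,B).
H(A) = 0.9149, H(B) = 1.4734, H(A,B) = 2.1608.
I(A;B) = 0.9149 + 1.4734 − 2.1608 = 0.228 bits.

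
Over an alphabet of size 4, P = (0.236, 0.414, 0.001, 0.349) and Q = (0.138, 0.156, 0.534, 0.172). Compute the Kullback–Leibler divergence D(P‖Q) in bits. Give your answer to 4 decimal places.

D(P‖Q) = Σ p·log₂(p/q).
  0.236·log₂(0.236/0.138) = 0.18269
  0.414·log₂(0.414/0.156) = 0.58295
  0.001·log₂(0.001/0.534) = -0.00906
  0.349·log₂(0.349/0.172) = 0.35627
D(P‖Q) = 1.1128 bits.

1.1128 bits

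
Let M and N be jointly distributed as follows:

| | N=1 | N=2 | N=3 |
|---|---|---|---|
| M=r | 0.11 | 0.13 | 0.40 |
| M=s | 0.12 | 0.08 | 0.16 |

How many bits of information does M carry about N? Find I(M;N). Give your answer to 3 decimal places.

0.028 bits

Marginals: p(M) = (0.6400, 0.3600), p(N) = (0.2300, 0.2100, 0.5600).
I(M;N) = H(M) + H(N) − H(M,N).
H(M) = 0.9427, H(N) = 1.4289, H(M,N) = 2.3433.
I(M;N) = 0.9427 + 1.4289 − 2.3433 = 0.028 bits.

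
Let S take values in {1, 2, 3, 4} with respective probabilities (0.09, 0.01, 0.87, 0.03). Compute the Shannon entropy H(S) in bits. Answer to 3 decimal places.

0.706 bits

H(S) = −Σ p·log₂ p.
  −(0.09)·log₂(0.09) = 0.3127
  −(0.01)·log₂(0.01) = 0.0664
  −(0.87)·log₂(0.87) = 0.1748
  −(0.03)·log₂(0.03) = 0.1518
Sum: 0.3127 + 0.0664 + 0.1748 + 0.1518 = 0.706 bits.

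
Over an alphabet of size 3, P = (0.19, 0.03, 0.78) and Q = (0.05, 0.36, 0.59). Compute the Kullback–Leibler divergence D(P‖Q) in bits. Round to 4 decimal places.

D(P‖Q) = Σ p·log₂(p/q).
  0.19·log₂(0.19/0.05) = 0.36594
  0.03·log₂(0.03/0.36) = -0.10755
  0.78·log₂(0.78/0.59) = 0.31415
D(P‖Q) = 0.5725 bits.

0.5725 bits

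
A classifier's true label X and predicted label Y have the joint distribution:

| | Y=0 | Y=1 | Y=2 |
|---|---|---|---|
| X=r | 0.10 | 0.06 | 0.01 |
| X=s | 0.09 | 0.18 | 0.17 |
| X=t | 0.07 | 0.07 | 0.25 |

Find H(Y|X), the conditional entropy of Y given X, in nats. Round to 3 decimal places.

Marginals: p(X) = (0.1700, 0.4400, 0.3900), p(Y) = (0.2600, 0.3100, 0.4300).
H(Y|X) = Σ p(X) · H(Y|X=·).
  X=r: p=0.1700, H(Y|X=r) = 0.8464
  X=s: p=0.4400, H(Y|X=s) = 1.0577
  X=t: p=0.3900, H(Y|X=t) = 0.9016
Weighted sum = 0.961 nats.

0.961 nats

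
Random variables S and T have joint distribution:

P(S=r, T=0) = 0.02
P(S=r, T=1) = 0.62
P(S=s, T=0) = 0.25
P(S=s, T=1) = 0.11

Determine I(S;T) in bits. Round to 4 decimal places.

Marginals: p(S) = (0.6400, 0.3600), p(T) = (0.2700, 0.7300).
I(S;T) = Σ p(x,y)·log₂[p(x,y)/(p(x)p(y))].
  (r,0): 0.02·log₂(0.1157) = -0.06222
  (r,1): 0.62·log₂(1.3271) = 0.25310
  (s,0): 0.25·log₂(2.5720) = 0.34072
  (s,1): 0.11·log₂(0.4186) = -0.13821
Sum = 0.3934 bits.

0.3934 bits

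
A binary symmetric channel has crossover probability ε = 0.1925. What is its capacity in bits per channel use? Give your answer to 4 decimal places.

Binary symmetric channel: C = 1 − h₂(ε) where h₂ is the binary entropy function.
h₂(0.1925) = −0.1925·log₂0.1925 − 0.8075·log₂0.8075 = 0.7067.
C = 1 − 0.7067 = 0.2933 bits per channel use.

0.2933 bits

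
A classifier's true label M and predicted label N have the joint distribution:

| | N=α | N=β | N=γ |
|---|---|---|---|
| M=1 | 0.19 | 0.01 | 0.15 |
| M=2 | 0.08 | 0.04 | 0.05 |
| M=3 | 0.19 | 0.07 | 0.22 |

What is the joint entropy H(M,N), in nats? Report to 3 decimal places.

1.962 nats

H(M,N) = −Σ p(x,y)·ln p(x,y) over all 9 cells.
  cell (1,α): −0.19·ln0.19 = 0.3155
  cell (1,β): −0.01·ln0.01 = 0.0461
  cell (1,γ): −0.15·ln0.15 = 0.2846
  cell (2,α): −0.08·ln0.08 = 0.2021
  cell (2,β): −0.04·ln0.04 = 0.1288
  cell (2,γ): −0.05·ln0.05 = 0.1498
  cell (3,α): −0.19·ln0.19 = 0.3155
  cell (3,β): −0.07·ln0.07 = 0.1861
  cell (3,γ): −0.22·ln0.22 = 0.3331
Sum = 1.962 nats.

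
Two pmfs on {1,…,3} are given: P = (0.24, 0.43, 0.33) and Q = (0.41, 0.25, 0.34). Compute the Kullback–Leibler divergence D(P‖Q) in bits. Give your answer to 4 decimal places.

0.1368 bits

D(P‖Q) = Σ p·log₂(p/q).
  0.24·log₂(0.24/0.41) = -0.18542
  0.43·log₂(0.43/0.25) = 0.33644
  0.33·log₂(0.33/0.34) = -0.01421
D(P‖Q) = 0.1368 bits.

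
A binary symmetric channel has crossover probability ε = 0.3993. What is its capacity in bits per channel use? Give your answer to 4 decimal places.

0.0295 bits

Binary symmetric channel: C = 1 − h₂(ε) where h₂ is the binary entropy function.
h₂(0.3993) = −0.3993·log₂0.3993 − 0.6007·log₂0.6007 = 0.9705.
C = 1 − 0.9705 = 0.0295 bits per channel use.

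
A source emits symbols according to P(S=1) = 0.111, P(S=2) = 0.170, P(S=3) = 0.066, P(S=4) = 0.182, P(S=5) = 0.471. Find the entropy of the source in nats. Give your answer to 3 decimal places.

H(S) = −Σ p·ln p.
  −(0.111)·ln(0.111) = 0.2440
  −(0.170)·ln(0.170) = 0.3012
  −(0.066)·ln(0.066) = 0.1794
  −(0.182)·ln(0.182) = 0.3101
  −(0.471)·ln(0.471) = 0.3546
Sum: 0.2440 + 0.3012 + 0.1794 + 0.3101 + 0.3546 = 1.389 nats.

1.389 nats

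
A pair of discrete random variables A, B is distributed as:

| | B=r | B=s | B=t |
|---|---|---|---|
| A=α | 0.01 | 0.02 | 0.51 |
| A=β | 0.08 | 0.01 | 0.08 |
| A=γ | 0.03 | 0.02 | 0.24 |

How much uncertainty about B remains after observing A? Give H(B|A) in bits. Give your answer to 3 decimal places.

Marginals: p(A) = (0.5400, 0.1700, 0.2900), p(B) = (0.1200, 0.0500, 0.8300).
H(B|A) = Σ p(A) · H(B|A=·).
  A=α: p=0.5400, H(B|A=α) = 0.3606
  A=β: p=0.1700, H(B|A=β) = 1.2639
  A=γ: p=0.2900, H(B|A=γ) = 0.8306
Weighted sum = 0.650 bits.

0.650 bits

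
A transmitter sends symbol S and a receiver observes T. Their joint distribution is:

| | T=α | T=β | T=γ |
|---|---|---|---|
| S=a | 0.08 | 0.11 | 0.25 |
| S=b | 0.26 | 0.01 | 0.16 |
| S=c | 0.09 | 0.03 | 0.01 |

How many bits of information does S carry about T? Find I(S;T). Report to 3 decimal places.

Marginals: p(S) = (0.4400, 0.4300, 0.1300), p(T) = (0.4300, 0.1500, 0.4200).
I(S;T) = Σ p(x,y)·log₂[p(x,y)/(p(x)p(y))].
  (a,α): 0.08·log₂(0.4228) = -0.0993
  (a,β): 0.11·log₂(1.6667) = 0.0811
  (a,γ): 0.25·log₂(1.3528) = 0.1090
  (b,α): 0.26·log₂(1.4062) = 0.1279
  (b,β): 0.01·log₂(0.1550) = -0.0269
  (b,γ): 0.16·log₂(0.8859) = -0.0280
  (c,α): 0.09·log₂(1.6100) = 0.0618
  (c,β): 0.03·log₂(1.5385) = 0.0186
  (c,γ): 0.01·log₂(0.1832) = -0.0245
Sum = 0.220 bits.

0.220 bits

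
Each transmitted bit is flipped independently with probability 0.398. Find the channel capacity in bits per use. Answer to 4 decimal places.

Binary symmetric channel: C = 1 − h₂(ε) where h₂ is the binary entropy function.
h₂(0.398) = −0.398·log₂0.398 − 0.602·log₂0.602 = 0.9698.
C = 1 − 0.9698 = 0.0302 bits per channel use.

0.0302 bits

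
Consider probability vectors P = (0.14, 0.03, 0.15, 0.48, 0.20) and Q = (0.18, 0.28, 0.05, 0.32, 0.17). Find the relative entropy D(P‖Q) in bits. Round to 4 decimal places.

0.4180 bits

D(P‖Q) = Σ p·log₂(p/q).
  0.14·log₂(0.14/0.18) = -0.05076
  0.03·log₂(0.03/0.28) = -0.09667
  0.15·log₂(0.15/0.05) = 0.23774
  0.48·log₂(0.48/0.32) = 0.28078
  0.20·log₂(0.20/0.17) = 0.04689
D(P‖Q) = 0.4180 bits.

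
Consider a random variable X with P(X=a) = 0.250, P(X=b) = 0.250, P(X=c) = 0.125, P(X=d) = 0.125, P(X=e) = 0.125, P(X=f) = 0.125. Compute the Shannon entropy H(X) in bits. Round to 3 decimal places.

2.500 bits

H(X) = −Σ p·log₂ p.
  −(0.250)·log₂(0.250) = 0.5000
  −(0.250)·log₂(0.250) = 0.5000
  −(0.125)·log₂(0.125) = 0.3750
  −(0.125)·log₂(0.125) = 0.3750
  −(0.125)·log₂(0.125) = 0.3750
  −(0.125)·log₂(0.125) = 0.3750
Sum: 0.5000 + 0.5000 + 0.3750 + 0.3750 + 0.3750 + 0.3750 = 2.500 bits.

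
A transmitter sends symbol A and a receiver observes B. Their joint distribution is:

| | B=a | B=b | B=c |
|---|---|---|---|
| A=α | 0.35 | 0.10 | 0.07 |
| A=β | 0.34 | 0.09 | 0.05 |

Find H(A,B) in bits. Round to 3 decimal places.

H(A,B) = −Σ p(x,y)·log₂ p(x,y) over all 6 cells.
  cell (α,a): −0.35·log₂0.35 = 0.5301
  cell (α,b): −0.10·log₂0.10 = 0.3322
  cell (α,c): −0.07·log₂0.07 = 0.2686
  cell (β,a): −0.34·log₂0.34 = 0.5292
  cell (β,b): −0.09·log₂0.09 = 0.3127
  cell (β,c): −0.05·log₂0.05 = 0.2161
Sum = 2.189 bits.

2.189 bits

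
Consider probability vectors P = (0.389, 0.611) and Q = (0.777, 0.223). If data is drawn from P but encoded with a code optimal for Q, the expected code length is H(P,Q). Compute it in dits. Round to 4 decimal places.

0.4408 dits

H(P,Q) = −Σ p·log₁₀ q.
  −0.389·log₁₀(0.777) = 0.04263
  −0.611·log₁₀(0.223) = 0.39819
H(P,Q) = 0.4408 dits.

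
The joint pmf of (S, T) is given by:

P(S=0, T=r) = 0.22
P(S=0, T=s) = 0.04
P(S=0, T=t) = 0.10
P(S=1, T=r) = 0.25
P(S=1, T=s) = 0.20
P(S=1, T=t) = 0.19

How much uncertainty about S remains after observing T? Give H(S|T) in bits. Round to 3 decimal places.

0.894 bits

Marginals: p(S) = (0.3600, 0.6400), p(T) = (0.4700, 0.2400, 0.2900).
H(S|T) = Σ p(T) · H(S|T=·).
  T=r: p=0.4700, H(S|T=r) = 0.9971
  T=s: p=0.2400, H(S|T=s) = 0.6500
  T=t: p=0.2900, H(S|T=t) = 0.9294
Weighted sum = 0.894 bits.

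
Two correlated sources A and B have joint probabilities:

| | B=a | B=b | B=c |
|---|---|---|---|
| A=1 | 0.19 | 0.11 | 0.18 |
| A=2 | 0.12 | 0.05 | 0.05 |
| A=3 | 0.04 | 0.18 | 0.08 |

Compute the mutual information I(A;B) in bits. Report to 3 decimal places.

Marginals: p(A) = (0.4800, 0.2200, 0.3000), p(B) = (0.3500, 0.3400, 0.3100).
I(A;B) = Σ p(x,y)·log₂[p(x,y)/(p(x)p(y))].
  (1,a): 0.19·log₂(1.1310) = 0.0337
  (1,b): 0.11·log₂(0.6740) = -0.0626
  (1,c): 0.18·log₂(1.2097) = 0.0494
  (2,a): 0.12·log₂(1.5584) = 0.0768
  (2,b): 0.05·log₂(0.6684) = -0.0291
  (2,c): 0.05·log₂(0.7331) = -0.0224
  (3,a): 0.04·log₂(0.3810) = -0.0557
  (3,b): 0.18·log₂(1.7647) = 0.1475
  (3,c): 0.08·log₂(0.8602) = -0.0174
Sum = 0.120 bits.

0.120 bits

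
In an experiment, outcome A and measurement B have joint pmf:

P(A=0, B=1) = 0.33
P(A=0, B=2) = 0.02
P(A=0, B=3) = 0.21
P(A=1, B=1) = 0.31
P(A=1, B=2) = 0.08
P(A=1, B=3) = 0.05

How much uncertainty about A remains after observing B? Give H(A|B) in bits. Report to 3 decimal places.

0.895 bits

Chain rule: H(A|B) = H(A,B) − H(B).
Marginals: p(A) = (0.5600, 0.4400), p(B) = (0.6400, 0.1000, 0.2600).
H(A,B) = 2.1449 bits; H(B) = 1.2495 bits.
H(A|B) = 2.1449 − 1.2495 = 0.895 bits.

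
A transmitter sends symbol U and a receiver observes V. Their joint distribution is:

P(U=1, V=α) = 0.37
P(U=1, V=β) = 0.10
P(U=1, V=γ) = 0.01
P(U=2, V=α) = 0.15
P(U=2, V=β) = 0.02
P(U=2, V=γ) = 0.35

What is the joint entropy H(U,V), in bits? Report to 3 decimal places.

1.983 bits

H(U,V) = −Σ p(x,y)·log₂ p(x,y) over all 6 cells.
  cell (1,α): −0.37·log₂0.37 = 0.5307
  cell (1,β): −0.10·log₂0.10 = 0.3322
  cell (1,γ): −0.01·log₂0.01 = 0.0664
  cell (2,α): −0.15·log₂0.15 = 0.4105
  cell (2,β): −0.02·log₂0.02 = 0.1129
  cell (2,γ): −0.35·log₂0.35 = 0.5301
Sum = 1.983 bits.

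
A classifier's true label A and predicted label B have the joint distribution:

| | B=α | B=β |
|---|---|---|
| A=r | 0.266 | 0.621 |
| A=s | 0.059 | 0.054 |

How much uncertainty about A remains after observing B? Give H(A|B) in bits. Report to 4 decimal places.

0.4936 bits

Marginals: p(A) = (0.8870, 0.1130), p(B) = (0.3250, 0.6750).
H(A|B) = Σ p(B) · H(A|B=·).
  B=α: p=0.3250, H(A|B=α) = 0.6834
  B=β: p=0.6750, H(A|B=β) = 0.4022
Weighted sum = 0.4936 bits.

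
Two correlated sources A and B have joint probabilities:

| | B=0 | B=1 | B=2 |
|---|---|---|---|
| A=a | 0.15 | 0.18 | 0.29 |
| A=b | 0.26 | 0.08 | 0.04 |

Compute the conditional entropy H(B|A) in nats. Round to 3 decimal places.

Chain rule: H(B|A) = H(A,B) − H(A).
Marginals: p(A) = (0.6200, 0.3800), p(B) = (0.4100, 0.2600, 0.3300).
H(A,B) = 1.6333 nats; H(A) = 0.6641 nats.
H(B|A) = 1.6333 − 0.6641 = 0.969 nats.

0.969 nats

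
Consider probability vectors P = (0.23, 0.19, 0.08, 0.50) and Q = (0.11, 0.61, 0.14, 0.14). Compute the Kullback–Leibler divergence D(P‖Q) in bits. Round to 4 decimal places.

0.7787 bits

D(P‖Q) = Σ p·log₂(p/q).
  0.23·log₂(0.23/0.11) = 0.24475
  0.19·log₂(0.19/0.61) = -0.31973
  0.08·log₂(0.08/0.14) = -0.06459
  0.50·log₂(0.50/0.14) = 0.91825
D(P‖Q) = 0.7787 bits.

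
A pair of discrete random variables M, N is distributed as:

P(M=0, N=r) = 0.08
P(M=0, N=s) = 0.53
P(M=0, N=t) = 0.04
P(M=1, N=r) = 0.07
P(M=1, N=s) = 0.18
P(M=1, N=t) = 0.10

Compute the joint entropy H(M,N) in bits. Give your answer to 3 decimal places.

2.009 bits

H(M,N) = −Σ p(x,y)·log₂ p(x,y) over all 6 cells.
  cell (0,r): −0.08·log₂0.08 = 0.2915
  cell (0,s): −0.53·log₂0.53 = 0.4854
  cell (0,t): −0.04·log₂0.04 = 0.1858
  cell (1,r): −0.07·log₂0.07 = 0.2686
  cell (1,s): −0.18·log₂0.18 = 0.4453
  cell (1,t): −0.10·log₂0.10 = 0.3322
Sum = 2.009 bits.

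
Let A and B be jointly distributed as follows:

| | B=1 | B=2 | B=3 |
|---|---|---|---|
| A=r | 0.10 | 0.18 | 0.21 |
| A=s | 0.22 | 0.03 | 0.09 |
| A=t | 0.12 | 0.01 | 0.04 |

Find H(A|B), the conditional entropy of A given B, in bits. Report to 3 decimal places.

1.284 bits

Chain rule: H(A|B) = H(A,B) − H(B).
Marginals: p(A) = (0.4900, 0.3400, 0.1700), p(B) = (0.4400, 0.2200, 0.3400).
H(A,B) = 2.8146 bits; H(B) = 1.5309 bits.
H(A|B) = 2.8146 − 1.5309 = 1.284 bits.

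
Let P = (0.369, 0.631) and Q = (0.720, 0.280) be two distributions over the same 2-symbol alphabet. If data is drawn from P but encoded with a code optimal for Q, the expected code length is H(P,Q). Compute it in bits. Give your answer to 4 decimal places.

H(P,Q) = −Σ p·log₂ q.
  −0.369·log₂(0.720) = 0.17488
  −0.631·log₂(0.280) = 1.15883
H(P,Q) = 1.3337 bits.

1.3337 bits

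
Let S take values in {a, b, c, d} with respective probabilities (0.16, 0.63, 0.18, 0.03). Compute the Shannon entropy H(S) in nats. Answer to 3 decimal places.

H(S) = −Σ p·ln p.
  −(0.16)·ln(0.16) = 0.2932
  −(0.63)·ln(0.63) = 0.2911
  −(0.18)·ln(0.18) = 0.3087
  −(0.03)·ln(0.03) = 0.1052
Sum: 0.2932 + 0.2911 + 0.3087 + 0.1052 = 0.998 nats.

0.998 nats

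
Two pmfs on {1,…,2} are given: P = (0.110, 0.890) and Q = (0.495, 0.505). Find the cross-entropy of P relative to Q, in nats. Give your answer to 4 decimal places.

H(P,Q) = −Σ p·ln q.
  −0.110·ln(0.495) = 0.07735
  −0.890·ln(0.505) = 0.60805
H(P,Q) = 0.6854 nats.

0.6854 nats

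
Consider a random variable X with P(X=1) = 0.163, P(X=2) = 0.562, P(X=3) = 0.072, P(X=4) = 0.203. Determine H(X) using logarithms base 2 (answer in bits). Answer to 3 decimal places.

1.634 bits

H(X) = −Σ p·log₂ p.
  −(0.163)·log₂(0.163) = 0.4266
  −(0.562)·log₂(0.562) = 0.4672
  −(0.072)·log₂(0.072) = 0.2733
  −(0.203)·log₂(0.203) = 0.4670
Sum: 0.4266 + 0.4672 + 0.2733 + 0.4670 = 1.634 bits.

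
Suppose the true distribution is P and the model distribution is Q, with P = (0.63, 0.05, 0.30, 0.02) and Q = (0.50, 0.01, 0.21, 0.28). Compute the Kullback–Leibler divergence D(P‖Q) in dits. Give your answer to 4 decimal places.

D(P‖Q) = Σ p·log₁₀(p/q).
  0.63·log₁₀(0.63/0.50) = 0.06323
  0.05·log₁₀(0.05/0.01) = 0.03495
  0.30·log₁₀(0.30/0.21) = 0.04647
  0.02·log₁₀(0.02/0.28) = -0.02292
D(P‖Q) = 0.1217 dits.

0.1217 dits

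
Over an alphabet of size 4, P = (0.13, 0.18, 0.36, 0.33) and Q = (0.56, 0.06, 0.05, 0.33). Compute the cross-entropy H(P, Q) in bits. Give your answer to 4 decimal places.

H(P,Q) = −Σ p·log₂ q.
  −0.13·log₂(0.56) = 0.10875
  −0.18·log₂(0.06) = 0.73060
  −0.36·log₂(0.05) = 1.55589
  −0.33·log₂(0.33) = 0.52782
H(P,Q) = 2.9231 bits.

2.9231 bits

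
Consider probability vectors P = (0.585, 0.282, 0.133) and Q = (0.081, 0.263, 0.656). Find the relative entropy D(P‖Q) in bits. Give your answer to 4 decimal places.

1.3909 bits

D(P‖Q) = Σ p·log₂(p/q).
  0.585·log₂(0.585/0.081) = 1.66868
  0.282·log₂(0.282/0.263) = 0.02838
  0.133·log₂(0.133/0.656) = -0.30620
D(P‖Q) = 1.3909 bits.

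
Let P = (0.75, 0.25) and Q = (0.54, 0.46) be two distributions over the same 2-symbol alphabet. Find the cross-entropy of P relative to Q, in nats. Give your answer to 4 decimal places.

H(P,Q) = −Σ p·ln q.
  −0.75·ln(0.54) = 0.46214
  −0.25·ln(0.46) = 0.19413
H(P,Q) = 0.6563 nats.

0.6563 nats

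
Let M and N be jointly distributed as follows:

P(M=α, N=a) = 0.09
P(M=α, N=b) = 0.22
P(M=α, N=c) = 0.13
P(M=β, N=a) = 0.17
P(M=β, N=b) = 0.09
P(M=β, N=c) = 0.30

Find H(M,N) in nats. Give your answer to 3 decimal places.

H(M,N) = −Σ p(x,y)·ln p(x,y) over all 6 cells.
  cell (α,a): −0.09·ln0.09 = 0.2167
  cell (α,b): −0.22·ln0.22 = 0.3331
  cell (α,c): −0.13·ln0.13 = 0.2652
  cell (β,a): −0.17·ln0.17 = 0.3012
  cell (β,b): −0.09·ln0.09 = 0.2167
  cell (β,c): −0.30·ln0.30 = 0.3612
Sum = 1.694 nats.

1.694 nats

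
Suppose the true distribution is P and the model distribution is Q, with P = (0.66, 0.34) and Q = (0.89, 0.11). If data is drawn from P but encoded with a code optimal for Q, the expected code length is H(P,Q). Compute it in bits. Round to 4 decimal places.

1.1937 bits

H(P,Q) = −Σ p·log₂ q.
  −0.66·log₂(0.89) = 0.11096
  −0.34·log₂(0.11) = 1.08270
H(P,Q) = 1.1937 bits.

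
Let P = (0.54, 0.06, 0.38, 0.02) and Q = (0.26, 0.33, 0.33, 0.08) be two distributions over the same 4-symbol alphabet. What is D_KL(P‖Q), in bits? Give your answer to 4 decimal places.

0.4592 bits

D(P‖Q) = Σ p·log₂(p/q).
  0.54·log₂(0.54/0.26) = 0.56940
  0.06·log₂(0.06/0.33) = -0.14757
  0.38·log₂(0.38/0.33) = 0.07734
  0.02·log₂(0.02/0.08) = -0.04000
D(P‖Q) = 0.4592 bits.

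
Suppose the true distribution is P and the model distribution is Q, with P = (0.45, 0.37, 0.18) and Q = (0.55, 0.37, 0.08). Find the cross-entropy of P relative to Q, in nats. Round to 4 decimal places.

H(P,Q) = −Σ p·ln q.
  −0.45·ln(0.55) = 0.26903
  −0.37·ln(0.37) = 0.36787
  −0.18·ln(0.08) = 0.45463
H(P,Q) = 1.0915 nats.

1.0915 nats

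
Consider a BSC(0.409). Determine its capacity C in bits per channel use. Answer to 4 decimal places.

0.0240 bits

Binary symmetric channel: C = 1 − h₂(ε) where h₂ is the binary entropy function.
h₂(0.409) = −0.409·log₂0.409 − 0.591·log₂0.591 = 0.9760.
C = 1 − 0.9760 = 0.0240 bits per channel use.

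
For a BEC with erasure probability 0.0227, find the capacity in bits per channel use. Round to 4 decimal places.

0.9773 bits

Binary erasure channel: capacity C = 1 − ε.
C = 1 − 0.0227 = 0.9773 bits per channel use.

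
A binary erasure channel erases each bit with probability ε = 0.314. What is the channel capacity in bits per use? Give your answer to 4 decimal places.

0.6860 bits

Binary erasure channel: capacity C = 1 − ε.
C = 1 − 0.314 = 0.6860 bits per channel use.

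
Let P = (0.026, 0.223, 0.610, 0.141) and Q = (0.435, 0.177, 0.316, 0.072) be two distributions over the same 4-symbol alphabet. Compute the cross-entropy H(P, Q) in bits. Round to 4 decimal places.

H(P,Q) = −Σ p·log₂ q.
  −0.026·log₂(0.435) = 0.03122
  −0.223·log₂(0.177) = 0.55709
  −0.610·log₂(0.316) = 1.01382
  −0.141·log₂(0.072) = 0.53522
H(P,Q) = 2.1374 bits.

2.1374 bits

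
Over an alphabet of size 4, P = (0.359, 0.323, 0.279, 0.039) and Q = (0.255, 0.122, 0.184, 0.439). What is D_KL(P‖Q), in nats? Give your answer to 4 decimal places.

D(P‖Q) = Σ p·ln(p/q).
  0.359·ln(0.359/0.255) = 0.12280
  0.323·ln(0.323/0.122) = 0.31448
  0.279·ln(0.279/0.184) = 0.11614
  0.039·ln(0.039/0.439) = -0.09442
D(P‖Q) = 0.4590 nats.

0.4590 nats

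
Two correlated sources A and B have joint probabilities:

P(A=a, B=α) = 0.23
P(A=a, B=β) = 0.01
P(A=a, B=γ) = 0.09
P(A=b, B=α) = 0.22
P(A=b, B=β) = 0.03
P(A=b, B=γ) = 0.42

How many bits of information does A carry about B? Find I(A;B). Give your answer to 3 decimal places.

0.090 bits

Marginals: p(A) = (0.3300, 0.6700), p(B) = (0.4500, 0.0400, 0.5100).
I(A;B) = H(A) + H(B) − H(A,B).
H(A) = 0.9149, H(B) = 1.1996, H(A,B) = 2.0247.
I(A;B) = 0.9149 + 1.1996 − 2.0247 = 0.090 bits.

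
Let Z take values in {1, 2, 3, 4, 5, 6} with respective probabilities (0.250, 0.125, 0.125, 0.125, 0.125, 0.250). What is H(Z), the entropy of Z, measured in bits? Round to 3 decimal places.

2.500 bits

H(Z) = −Σ p·log₂ p.
  −(0.250)·log₂(0.250) = 0.5000
  −(0.125)·log₂(0.125) = 0.3750
  −(0.125)·log₂(0.125) = 0.3750
  −(0.125)·log₂(0.125) = 0.3750
  −(0.125)·log₂(0.125) = 0.3750
  −(0.250)·log₂(0.250) = 0.5000
Sum: 0.5000 + 0.3750 + 0.3750 + 0.3750 + 0.3750 + 0.5000 = 2.500 bits.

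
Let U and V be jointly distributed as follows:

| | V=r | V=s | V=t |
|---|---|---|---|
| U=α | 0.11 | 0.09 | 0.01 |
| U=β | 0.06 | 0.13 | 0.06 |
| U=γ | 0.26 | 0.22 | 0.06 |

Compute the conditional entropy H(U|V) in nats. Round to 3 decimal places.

0.971 nats

Marginals: p(U) = (0.2100, 0.2500, 0.5400), p(V) = (0.4300, 0.4400, 0.1300).
H(U|V) = Σ p(V) · H(U|V=·).
  V=r: p=0.4300, H(U|V=r) = 0.9278
  V=s: p=0.4400, H(U|V=s) = 1.0314
  V=t: p=0.1300, H(U|V=t) = 0.9110
Weighted sum = 0.971 nats.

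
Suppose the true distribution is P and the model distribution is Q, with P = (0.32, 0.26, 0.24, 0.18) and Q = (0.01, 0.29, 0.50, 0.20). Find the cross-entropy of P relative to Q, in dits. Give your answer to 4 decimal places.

0.9778 dits

H(P,Q) = −Σ p·log₁₀ q.
  −0.32·log₁₀(0.01) = 0.64000
  −0.26·log₁₀(0.29) = 0.13978
  −0.24·log₁₀(0.50) = 0.07225
  −0.18·log₁₀(0.20) = 0.12581
H(P,Q) = 0.9778 dits.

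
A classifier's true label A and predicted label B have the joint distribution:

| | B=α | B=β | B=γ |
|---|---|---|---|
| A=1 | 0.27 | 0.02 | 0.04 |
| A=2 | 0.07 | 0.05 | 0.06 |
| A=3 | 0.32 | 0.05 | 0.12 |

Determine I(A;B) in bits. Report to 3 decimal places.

0.075 bits

Marginals: p(A) = (0.3300, 0.1800, 0.4900), p(B) = (0.6600, 0.1200, 0.2200).
I(A;B) = H(A) + H(B) − H(A,B).
H(A) = 1.4774, H(B) = 1.2433, H(A,B) = 2.6460.
I(A;B) = 1.4774 + 1.2433 − 2.6460 = 0.075 bits.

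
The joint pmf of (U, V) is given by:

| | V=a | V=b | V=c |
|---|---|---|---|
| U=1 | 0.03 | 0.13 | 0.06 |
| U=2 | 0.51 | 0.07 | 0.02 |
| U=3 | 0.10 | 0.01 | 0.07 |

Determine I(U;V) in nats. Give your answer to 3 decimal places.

Marginals: p(U) = (0.2200, 0.6000, 0.1800), p(V) = (0.6400, 0.2100, 0.1500).
I(U;V) = Σ p(x,y)·ln[p(x,y)/(p(x)p(y))].
  (1,a): 0.03·ln(0.2131) = -0.0464
  (1,b): 0.13·ln(2.8139) = 0.1345
  (1,c): 0.06·ln(1.8182) = 0.0359
  (2,a): 0.51·ln(1.3281) = 0.1447
  (2,b): 0.07·ln(0.5556) = -0.0411
  (2,c): 0.02·ln(0.2222) = -0.0301
  (3,a): 0.10·ln(0.8681) = -0.0141
  (3,b): 0.01·ln(0.2646) = -0.0133
  (3,c): 0.07·ln(2.5926) = 0.0667
Sum = 0.237 nats.

0.237 nats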